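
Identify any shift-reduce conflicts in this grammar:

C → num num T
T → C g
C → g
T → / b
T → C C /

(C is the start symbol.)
No shift-reduce conflicts

A shift-reduce conflict occurs when an LR(0) state has both:
  - a complete (reduce) item [A → α .] (dot at the end), and
  - a shift item [B → β . c γ] (dot before a terminal).

Augment with C' → C and build the canonical LR(0) collection (I0 = CLOSURE({[C' → . C]}), then GOTO on every symbol after a dot until no new states appear). It has 12 states:
  I0: { [C → . g], [C → . num num T], [C' → . C] }  — shift
  I1: { [C' → C .] }  — accept
  I2: { [C → g .] }  — reduce
  I3: { [C → num . num T] }  — shift
  I4: { [C → . g], [C → . num num T], [C → num num . T], [T → . / b], [T → . C C /], [T → . C g] }  — shift
  I5: { [T → / . b] }  — shift
  I6: { [C → . g], [C → . num num T], [T → C . C /], [T → C . g] }  — shift
  I7: { [C → num num T .] }  — reduce
  I8: { [T → C C . /] }  — shift
  I9: { [C → g .], [T → C g .] }  — 2 reduces
  I10: { [T → C C / .] }  — reduce
  I11: { [T → / b .] }  — reduce

No state contains both a complete item and a shift item.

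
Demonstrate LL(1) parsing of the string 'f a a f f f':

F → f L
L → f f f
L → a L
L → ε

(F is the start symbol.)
Stack is shown with the top on the left.

Stack    Input          Action
------------------------------
F $      f a a f f f $  output F → f L
f L $    f a a f f f $  match 'f'
L $      a a f f f $    output L → a L
a L $    a a f f f $    match 'a'
L $      a f f f $      output L → a L
a L $    a f f f $      match 'a'
L $      f f f $        output L → f f f
f f f $  f f f $        match 'f'
f f $    f f $          match 'f'
f $      f $            match 'f'
$        $              accept

The string is accepted.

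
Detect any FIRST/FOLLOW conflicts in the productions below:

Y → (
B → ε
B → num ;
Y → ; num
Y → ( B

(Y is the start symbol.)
No FIRST/FOLLOW conflicts.

Nullable non-terminals: B.

B: nullable alternative(s) B → ε; FOLLOW(B) = { $ }
  B → ε: FIRST \ {ε} = { } — this is the only nullable alternative, skip
  B → num ;: FIRST \ {ε} = { 'num' } — disjoint from FOLLOW(B)

Y has no nullable alternative, so no FIRST/FOLLOW check is needed there.

No FIRST/FOLLOW conflicts found.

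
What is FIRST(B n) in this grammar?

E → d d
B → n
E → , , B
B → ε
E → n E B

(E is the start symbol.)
FIRST sets of the non-terminals involved (from the grammar, by fixed-point iteration):
  FIRST(B) = { 'n', ε }

To compute FIRST(B n), process the symbols left to right:
Symbol B is a non-terminal. Add FIRST(B) \ {ε} = { 'n' }
B is nullable (ε ∈ FIRST(B)), continue to the next symbol.
Symbol n is a terminal. Add 'n' and stop.
FIRST(B n) = { 'n' }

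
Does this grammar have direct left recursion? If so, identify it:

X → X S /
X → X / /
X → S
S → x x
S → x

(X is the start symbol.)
X → X S /: LEFT RECURSIVE (starts with X)
X → X / /: LEFT RECURSIVE (starts with X)
X → S: starts with S
S → x x: starts with x
S → x: starts with x

The grammar has direct left recursion on: X.

Answer: Yes, X is left-recursive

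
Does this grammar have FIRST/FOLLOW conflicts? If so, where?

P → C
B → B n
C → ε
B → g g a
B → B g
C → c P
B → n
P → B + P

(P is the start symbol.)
No FIRST/FOLLOW conflicts.

A FIRST/FOLLOW conflict occurs when a non-terminal N has a nullable alternative N → β (β ⇒* ε) and another alternative N → α with FIRST(α) ∩ FOLLOW(N) ≠ ∅: on such a lookahead the parser cannot decide between expanding α and letting N vanish via β.

Nullable non-terminals: C, P.
FIRST sets used below: FIRST(C) = { 'c', ε }, FIRST(B) = { 'g', 'n' }

C: nullable alternative(s) C → ε; FOLLOW(C) = { $ }
  C → ε: FIRST \ {ε} = { } — this is the only nullable alternative, skip
  C → c P: FIRST \ {ε} = { 'c' } — disjoint from FOLLOW(C)

P: nullable alternative(s) P → C; FOLLOW(P) = { $ }
  P → C: FIRST \ {ε} = { 'c' } — this is the only nullable alternative, skip
  P → B + P: FIRST \ {ε} = { 'g', 'n' } — disjoint from FOLLOW(P)

B has no nullable alternative, so no FIRST/FOLLOW check is needed there.

No FIRST/FOLLOW conflicts found.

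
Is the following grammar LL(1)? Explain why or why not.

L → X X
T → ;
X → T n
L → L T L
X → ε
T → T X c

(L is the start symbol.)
No. Predict set conflict for L: { ';' }

Relevant sets:
  FIRST(X) = { ';', ε }
  FIRST(L) = { ';', ε }
  FIRST(T) = { ';' }
  FOLLOW(L) = { $, ';' }
  FOLLOW(X) = { $, ';', 'c' }

For L:
  PREDICT(L → X X) = { $, ';' }
  PREDICT(L → L T L) = { ';' }
For T:
  PREDICT(T → ';') = { ';' }
  PREDICT(T → T X c) = { ';' }
For X:
  PREDICT(X → T n) = { ';' }
  PREDICT(X → ε) = { $, ';', 'c' }

Conflict found: Predict set conflict for L: { ';' }
The grammar is NOT LL(1).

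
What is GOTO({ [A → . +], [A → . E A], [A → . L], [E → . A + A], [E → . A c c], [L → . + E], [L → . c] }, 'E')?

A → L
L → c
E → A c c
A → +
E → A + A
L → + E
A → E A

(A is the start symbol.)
GOTO(I, 'E') = CLOSURE({ [A → αX.β] : [A → α.Xβ] ∈ I, X = 'E' })

Items with dot before 'E', with the dot advanced:
  [A → . E A] → [A → E . A]
Closure of the advanced items:
  [A → E . A] has the dot before A: add [A → . L], [A → . +], [A → . E A]
  [A → . L] has the dot before L: add [L → . c], [L → . + E]
  [A → . E A] has the dot before E: add [E → . A c c], [E → . A + A]

GOTO = { [A → . +], [A → . E A], [A → . L], [A → E . A], [E → . A + A], [E → . A c c], [L → . + E], [L → . c] }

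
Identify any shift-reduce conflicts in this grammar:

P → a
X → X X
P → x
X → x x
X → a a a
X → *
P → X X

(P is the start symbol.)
Yes — I4: [P → a .] vs [X → a . a a]; I5: [P → x .] vs [X → x . x]; I9: [P → X X .] vs [X → . *]; I12: [X → X X .] vs [X → . *]

A shift-reduce conflict occurs when an LR(0) state has both:
  - a complete (reduce) item [A → α .] (dot at the end), and
  - a shift item [B → β . c γ] (dot before a terminal).

Augment with P' → P and build the canonical LR(0) collection (I0 = CLOSURE({[P' → . P]}), then GOTO on every symbol after a dot until no new states appear). It has 13 states:
  I0: { [P → . X X], [P → . a], [P → . x], [P' → . P], [X → . *], [X → . X X], [X → . a a a], [X → . x x] }  — shift
  I1: { [X → * .] }  — reduce
  I2: { [P' → P .] }  — accept
  I3: { [P → X . X], [X → . *], [X → . X X], [X → . a a a], [X → . x x], [X → X . X] }  — shift
  I4: { [P → a .], [X → a . a a] }  — shift, reduce
  I5: { [P → x .], [X → x . x] }  — shift, reduce
  I6: { [X → x x .] }  — reduce
  I7: { [X → a a . a] }  — shift
  I8: { [X → a a a .] }  — reduce
  I9: { [P → X X .], [X → . *], [X → . X X], [X → . a a a], [X → . x x], [X → X . X], [X → X X .] }  — shift, 2 reduces
  I10: { [X → a . a a] }  — shift
  I11: { [X → x . x] }  — shift
  I12: { [X → . *], [X → . X X], [X → . a a a], [X → . x x], [X → X . X], [X → X X .] }  — shift, reduce

I4 contains reduce item [P → a .] and shift item [X → a . a a] — shift-reduce conflict.
I5 contains reduce item [P → x .] and shift item [X → x . x] — shift-reduce conflict.
I9 contains reduce items [P → X X .], [X → X X .] and shift items [X → . *], [X → . a a a], [X → . x x] — shift-reduce conflict.
I12 contains reduce item [X → X X .] and shift items [X → . *], [X → . a a a], [X → . x x] — shift-reduce conflict.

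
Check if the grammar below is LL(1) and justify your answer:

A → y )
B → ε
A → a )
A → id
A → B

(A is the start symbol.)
Yes, the grammar is LL(1).

Relevant sets:
  FIRST(B) = { ε }
  FOLLOW(A) = { $ }

For A:
  PREDICT(A → y ')') = { 'y' }
  PREDICT(A → a ')') = { 'a' }
  PREDICT(A → id) = { 'id' }
  PREDICT(A → B) = { $ }
B has a single production, so nothing to check there.

All predict sets are disjoint. The grammar IS LL(1).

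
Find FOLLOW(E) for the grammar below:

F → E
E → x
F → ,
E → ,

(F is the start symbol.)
{ $ }

In F → E: E is at the end, add FOLLOW(F)

The FOLLOW sets referred to above (computed the same way, to a fixed point):
  FOLLOW(F) = { $ }

Taking the union: FOLLOW(E) = { $ }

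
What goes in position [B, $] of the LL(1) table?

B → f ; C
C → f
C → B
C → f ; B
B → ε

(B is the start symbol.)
B → ε

To find M[B, $], we find productions for B where $ is in the predict set (PREDICT(N → α) = (FIRST(α) \ {ε}) ∪ (FOLLOW(N) if α ⇒* ε)).

Relevant sets:
  FOLLOW(B) = { $ }

B → f ; C: PREDICT = { 'f' }
B → ε: PREDICT = { $ }
  $ is in predict set, so this production goes in M[B, $]

M[B, $] = B → ε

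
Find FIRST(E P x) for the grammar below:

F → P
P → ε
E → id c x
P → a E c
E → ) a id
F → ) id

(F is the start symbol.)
{ ')', 'id' }

FIRST sets of the non-terminals involved (from the grammar, by fixed-point iteration):
  FIRST(E) = { ')', 'id' }

To compute FIRST(E P x), process the symbols left to right:
Symbol E is a non-terminal. Add FIRST(E) \ {ε} = { ')', 'id' }
E is not nullable (ε ∉ FIRST(E)), so stop here.
FIRST(E P x) = { ')', 'id' }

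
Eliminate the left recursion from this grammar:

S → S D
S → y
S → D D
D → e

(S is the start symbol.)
S is directly left-recursive. The standard transformation for
  A → A α₁ | ... | A α_m | β₁ | ... | β_n
is
  A  → β₁ A' | ... | β_n A'
  A' → α₁ A' | ... | α_m A' | ε

S → y becomes S → y S'
S → D D becomes S → D D S'
S → S D becomes S' → D S'
Add S' → ε

Productions for other non-terminals are unchanged:
  D → e

Resulting grammar:
S → y S'
S → D D S'
S' → D S'
S' → ε
D → e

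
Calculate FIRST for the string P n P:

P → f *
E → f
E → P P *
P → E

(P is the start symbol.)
FIRST sets of the non-terminals involved (from the grammar, by fixed-point iteration):
  FIRST(P) = { 'f' }

To compute FIRST(P n P), process the symbols left to right:
Symbol P is a non-terminal. Add FIRST(P) \ {ε} = { 'f' }
P is not nullable (ε ∉ FIRST(P)), so stop here.
FIRST(P n P) = { 'f' }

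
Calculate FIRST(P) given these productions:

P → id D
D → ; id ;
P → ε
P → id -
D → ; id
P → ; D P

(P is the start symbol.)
{ ';', 'id', ε }

From P → id D:
  - id is a terminal: add 'id' and stop
From P → ε:
  - ε-production, so ε ∈ FIRST(P)
From P → id -:
  - id is a terminal: add 'id' and stop
From P → ; D P:
  - ';' is a terminal: add ';' and stop

Collecting: FIRST(P) = { ';', 'id', ε }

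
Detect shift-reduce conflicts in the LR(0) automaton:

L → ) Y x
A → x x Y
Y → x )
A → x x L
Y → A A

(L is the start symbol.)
A shift-reduce conflict occurs when an LR(0) state has both:
  - a complete (reduce) item [A → α .] (dot at the end), and
  - a shift item [B → β . c γ] (dot before a terminal).

Augment with L' → L and build the canonical LR(0) collection (I0 = CLOSURE({[L' → . L]}), then GOTO on every symbol after a dot until no new states appear). It has 13 states:
  I0: { [L → . ) Y x], [L' → . L] }  — shift
  I1: { [A → . x x L], [A → . x x Y], [L → ) . Y x], [Y → . A A], [Y → . x )] }  — shift
  I2: { [L' → L .] }  — accept
  I3: { [A → . x x L], [A → . x x Y], [Y → A . A] }  — shift
  I4: { [L → ) Y . x] }  — shift
  I5: { [A → x . x L], [A → x . x Y], [Y → x . )] }  — shift
  I6: { [Y → x ) .] }  — reduce
  I7: { [A → . x x L], [A → . x x Y], [A → x x . L], [A → x x . Y], [L → . ) Y x], [Y → . A A], [Y → . x )] }  — shift
  I8: { [A → x x L .] }  — reduce
  I9: { [A → x x Y .] }  — reduce
  I10: { [L → ) Y x .] }  — reduce
  I11: { [Y → A A .] }  — reduce
  I12: { [A → x . x L], [A → x . x Y] }  — shift

No state contains both a complete item and a shift item.

Answer: No shift-reduce conflicts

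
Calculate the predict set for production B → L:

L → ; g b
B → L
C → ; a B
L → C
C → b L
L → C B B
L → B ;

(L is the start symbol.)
{ ';', 'b' }

PREDICT(B → L) = (FIRST(RHS) \ {ε}) ∪ (FOLLOW(B) if ε ∈ FIRST(RHS), i.e. RHS ⇒* ε)
FIRST(L) = { ';', 'b' }
FIRST(L) = { ';', 'b' }
ε ∉ FIRST(L), so FOLLOW(B) is not added.
PREDICT(B → L) = { ';', 'b' }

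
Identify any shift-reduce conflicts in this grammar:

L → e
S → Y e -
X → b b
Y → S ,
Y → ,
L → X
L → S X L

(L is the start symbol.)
No shift-reduce conflicts

A shift-reduce conflict occurs when an LR(0) state has both:
  - a complete (reduce) item [A → α .] (dot at the end), and
  - a shift item [B → β . c γ] (dot before a terminal).

Augment with L' → L and build the canonical LR(0) collection (I0 = CLOSURE({[L' → . L]}), then GOTO on every symbol after a dot until no new states appear). It has 14 states:
  I0: { [L → . S X L], [L → . X], [L → . e], [L' → . L], [S → . Y e -], [X → . b b], [Y → . ,], [Y → . S ,] }  — shift
  I1: { [Y → , .] }  — reduce
  I2: { [L' → L .] }  — accept
  I3: { [L → S . X L], [X → . b b], [Y → S . ,] }  — shift
  I4: { [L → X .] }  — reduce
  I5: { [S → Y . e -] }  — shift
  I6: { [X → b . b] }  — shift
  I7: { [L → e .] }  — reduce
  I8: { [X → b b .] }  — reduce
  I9: { [S → Y e . -] }  — shift
  I10: { [S → Y e - .] }  — reduce
  I11: { [Y → S , .] }  — reduce
  I12: { [L → . S X L], [L → . X], [L → . e], [L → S X . L], [S → . Y e -], [X → . b b], [Y → . ,], [Y → . S ,] }  — shift
  I13: { [L → S X L .] }  — reduce

No state contains both a complete item and a shift item.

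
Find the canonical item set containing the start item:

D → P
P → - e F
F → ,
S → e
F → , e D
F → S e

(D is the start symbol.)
First, augment the grammar with D' → D
I₀ = CLOSURE({ [D' → . D] }):
  [D' → . D] has the dot before D: add [D → . P]
  [D → . P] has the dot before P: add [P → . - e F]
No further items can be added.

I₀ = { [D → . P], [D' → . D], [P → . - e F] }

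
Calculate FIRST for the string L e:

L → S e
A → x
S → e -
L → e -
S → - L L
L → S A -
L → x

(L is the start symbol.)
{ '-', 'e', 'x' }

FIRST sets of the non-terminals involved (from the grammar, by fixed-point iteration):
  FIRST(L) = { '-', 'e', 'x' }

To compute FIRST(L e), process the symbols left to right:
Symbol L is a non-terminal. Add FIRST(L) \ {ε} = { '-', 'e', 'x' }
L is not nullable (ε ∉ FIRST(L)), so stop here.
FIRST(L e) = { '-', 'e', 'x' }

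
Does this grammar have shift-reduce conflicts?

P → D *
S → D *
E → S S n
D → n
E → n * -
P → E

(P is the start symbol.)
A shift-reduce conflict occurs when an LR(0) state has both:
  - a complete (reduce) item [A → α .] (dot at the end), and
  - a shift item [B → β . c γ] (dot before a terminal).

Augment with P' → P and build the canonical LR(0) collection (I0 = CLOSURE({[P' → . P]}), then GOTO on every symbol after a dot until no new states appear). It has 14 states:
  I0: { [D → . n], [E → . S S n], [E → . n * -], [P → . D *], [P → . E], [P' → . P], [S → . D *] }  — shift
  I1: { [P → D . *], [S → D . *] }  — shift
  I2: { [P → E .] }  — reduce
  I3: { [P' → P .] }  — accept
  I4: { [D → . n], [E → S . S n], [S → . D *] }  — shift
  I5: { [D → n .], [E → n . * -] }  — shift, reduce
  I6: { [E → n * . -] }  — shift
  I7: { [E → n * - .] }  — reduce
  I8: { [S → D . *] }  — shift
  I9: { [E → S S . n] }  — shift
  I10: { [D → n .] }  — reduce
  I11: { [E → S S n .] }  — reduce
  I12: { [S → D * .] }  — reduce
  I13: { [P → D * .], [S → D * .] }  — 2 reduces

I5 contains reduce item [D → n .] and shift item [E → n . * -] — shift-reduce conflict.

Answer: Yes — I5: [D → n .] vs [E → n . * -]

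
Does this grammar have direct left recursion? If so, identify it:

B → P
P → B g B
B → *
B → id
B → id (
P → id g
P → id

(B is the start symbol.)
Direct left recursion occurs when N → N α for some non-terminal N (the right-hand side begins with the left-hand side itself).

B → P: starts with P
P → B g B: starts with B
B → *: starts with '*'
B → id: starts with id
B → id (: starts with id
P → id g: starts with id
P → id: starts with id

No direct left recursion found.

Answer: No direct left recursion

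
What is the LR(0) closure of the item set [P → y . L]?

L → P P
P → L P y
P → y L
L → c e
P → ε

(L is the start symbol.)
Start with: [P → y . L]
  [P → y . L] has the dot before L: add [L → . P P], [L → . c e]
  [L → . P P] has the dot before P: add [P → . L P y], [P → . y L], [P → .]
No further items can be added.

CLOSURE = { [L → . P P], [L → . c e], [P → . L P y], [P → . y L], [P → .], [P → y . L] }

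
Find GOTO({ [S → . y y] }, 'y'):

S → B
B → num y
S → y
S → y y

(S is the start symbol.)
{ [S → y . y] }

GOTO(I, 'y') = CLOSURE({ [A → αX.β] : [A → α.Xβ] ∈ I, X = 'y' })

Items with dot before 'y', with the dot advanced:
  [S → . y y] → [S → y . y]
Closure adds nothing (no advanced item has the dot before a non-terminal).

GOTO = { [S → y . y] }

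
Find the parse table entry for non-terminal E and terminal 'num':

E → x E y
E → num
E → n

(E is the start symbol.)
E → num

To find M[E, 'num'], we find productions for E where 'num' is in the predict set (PREDICT(N → α) = (FIRST(α) \ {ε}) ∪ (FOLLOW(N) if α ⇒* ε)).

E → x E y: PREDICT = { 'x' }
E → num: PREDICT = { 'num' }
  'num' is in predict set, so this production goes in M[E, 'num']
E → n: PREDICT = { 'n' }

M[E, 'num'] = E → num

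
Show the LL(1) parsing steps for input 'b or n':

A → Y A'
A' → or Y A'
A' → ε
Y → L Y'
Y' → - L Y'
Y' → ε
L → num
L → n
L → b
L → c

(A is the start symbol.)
Stack is shown with the top on the left.

Stack      Input     Action
---------------------------
A $        b or n $  output A → Y A'
Y A' $     b or n $  output Y → L Y'
L Y' A' $  b or n $  output L → b
b Y' A' $  b or n $  match 'b'
Y' A' $    or n $    output Y' → ε
A' $       or n $    output A' → or Y A'
or Y A' $  or n $    match 'or'
Y A' $     n $       output Y → L Y'
L Y' A' $  n $       output L → n
n Y' A' $  n $       match 'n'
Y' A' $    $         output Y' → ε
A' $       $         output A' → ε
$          $         accept

The string is accepted.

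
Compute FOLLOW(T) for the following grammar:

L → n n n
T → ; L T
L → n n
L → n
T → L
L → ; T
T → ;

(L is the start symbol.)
To compute FOLLOW(T), find every occurrence of T on a right-hand side N → α T β: add FIRST(β) \ {ε}, and if β is empty or nullable also add FOLLOW(N). Iterate to a fixed point.

In T → ; L T: T is at the end; this adds FOLLOW(T) to itself — nothing new
In L → ; T: T is at the end, add FOLLOW(L)

The FOLLOW sets referred to above (computed the same way, to a fixed point):
  FOLLOW(L) = { $, ';', 'n' }

Taking the union: FOLLOW(T) = { $, ';', 'n' }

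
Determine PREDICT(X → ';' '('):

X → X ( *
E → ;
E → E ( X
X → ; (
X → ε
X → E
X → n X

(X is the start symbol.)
PREDICT(X → ';' '(') = (FIRST(RHS) \ {ε}) ∪ (FOLLOW(X) if ε ∈ FIRST(RHS), i.e. RHS ⇒* ε)
FIRST(';' '(') = { ';' }
ε ∉ FIRST(';' '('), so FOLLOW(X) is not added.
PREDICT(X → ';' '(') = { ';' }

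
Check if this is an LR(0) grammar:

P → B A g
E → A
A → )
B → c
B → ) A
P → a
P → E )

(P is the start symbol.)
Augment with P' → P and build the canonical LR(0) collection (I0 = CLOSURE({[P' → . P]}), then GOTO on every symbol after a dot until no new states appear). It has 13 states:
  I0: { [A → . )], [B → . ) A], [B → . c], [E → . A], [P → . B A g], [P → . E )], [P → . a], [P' → . P] }  — shift
  I1: { [A → ) .], [A → . )], [B → ) . A] }  — shift, reduce
  I2: { [E → A .] }  — reduce
  I3: { [A → . )], [P → B . A g] }  — shift
  I4: { [P → E . )] }  — shift
  I5: { [P' → P .] }  — accept
  I6: { [P → a .] }  — reduce
  I7: { [B → c .] }  — reduce
  I8: { [P → E ) .] }  — reduce
  I9: { [A → ) .] }  — reduce
  I10: { [P → B A . g] }  — shift
  I11: { [P → B A g .] }  — reduce
  I12: { [B → ) A .] }  — reduce

Conflict in state I1:
  Shift-reduce conflict between [A → ) .] and [A → . )]
So the grammar is NOT LR(0).

Answer: No. Shift-reduce conflict between [A → ) .] and [A → . )]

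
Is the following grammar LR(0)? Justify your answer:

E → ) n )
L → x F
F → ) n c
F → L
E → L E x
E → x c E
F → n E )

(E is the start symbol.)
Yes, the grammar is LR(0)

A grammar is LR(0) if no state in the canonical LR(0) collection has:
  - both a shift item (dot before a terminal) and a complete item (shift-reduce conflict), or
  - two or more complete items (reduce-reduce conflict; the accept item [E' → E .] counts as a complete item here).

Augment with E' → E and build the canonical LR(0) collection (I0 = CLOSURE({[E' → . E]}), then GOTO on every symbol after a dot until no new states appear). It has 20 states:
  I0: { [E → . ) n )], [E → . L E x], [E → . x c E], [E' → . E], [L → . x F] }  — shift
  I1: { [E → ) . n )] }  — shift
  I2: { [E' → E .] }  — accept
  I3: { [E → . ) n )], [E → . L E x], [E → . x c E], [E → L . E x], [L → . x F] }  — shift
  I4: { [E → x . c E], [F → . ) n c], [F → . L], [F → . n E )], [L → . x F], [L → x . F] }  — shift
  I5: { [F → ) . n c] }  — shift
  I6: { [L → x F .] }  — reduce
  I7: { [F → L .] }  — reduce
  I8: { [E → . ) n )], [E → . L E x], [E → . x c E], [E → x c . E], [L → . x F] }  — shift
  I9: { [E → . ) n )], [E → . L E x], [E → . x c E], [F → n . E )], [L → . x F] }  — shift
  I10: { [F → . ) n c], [F → . L], [F → . n E )], [L → . x F], [L → x . F] }  — shift
  I11: { [F → n E . )] }  — shift
  I12: { [F → n E ) .] }  — reduce
  I13: { [E → x c E .] }  — reduce
  I14: { [F → ) n . c] }  — shift
  I15: { [F → ) n c .] }  — reduce
  I16: { [E → L E . x] }  — shift
  I17: { [E → L E x .] }  — reduce
  I18: { [E → ) n . )] }  — shift
  I19: { [E → ) n ) .] }  — reduce

Every state is either a pure shift/goto state or contains exactly one complete item and nothing to shift — no conflicts. The grammar is LR(0).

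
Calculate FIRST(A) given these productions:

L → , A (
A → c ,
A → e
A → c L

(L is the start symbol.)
To compute FIRST(A), examine every production with A on the left-hand side, reading each right-hand side left to right until a non-nullable symbol is reached.

From A → c ,:
  - c is a terminal: add 'c' and stop
From A → e:
  - e is a terminal: add 'e' and stop
From A → c L:
  - c is a terminal: add 'c' and stop

Collecting: FIRST(A) = { 'c', 'e' }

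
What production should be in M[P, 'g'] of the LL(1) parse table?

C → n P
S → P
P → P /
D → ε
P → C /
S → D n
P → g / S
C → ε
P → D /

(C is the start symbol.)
To find M[P, 'g'], we find productions for P where 'g' is in the predict set (PREDICT(N → α) = (FIRST(α) \ {ε}) ∪ (FOLLOW(N) if α ⇒* ε)).

Relevant sets:
  FIRST(P) = { '/', 'g', 'n' }
  FIRST(C) = { 'n', ε }
  FIRST(D) = { ε }

P → P /: PREDICT = { '/', 'g', 'n' }
  'g' is in predict set, so this production goes in M[P, 'g']
P → C /: PREDICT = { '/', 'n' }
P → g / S: PREDICT = { 'g' }
  'g' is in predict set, so this production goes in M[P, 'g']
P → D /: PREDICT = { '/' }

M[P, 'g'] = P → P /, P → g / S  (a multiply-defined cell — the grammar is not LL(1))

Answer: P → P /, P → g / S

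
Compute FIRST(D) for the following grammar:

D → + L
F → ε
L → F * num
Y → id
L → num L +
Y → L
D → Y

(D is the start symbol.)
FIRST sets of the other non-terminals involved (by the same procedure, iterated to a fixed point):
  FIRST(Y) = { '*', 'id', 'num' }

From D → + L:
  - '+' is a terminal: add '+' and stop
From D → Y:
  - Y is a non-terminal: add FIRST(Y) \ {ε} = { '*', 'id', 'num' }
    Y is not nullable, so stop

Collecting: FIRST(D) = { '*', '+', 'id', 'num' }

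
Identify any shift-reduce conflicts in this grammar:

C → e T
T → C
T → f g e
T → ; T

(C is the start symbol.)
No shift-reduce conflicts

Augment with C' → C and build the canonical LR(0) collection (I0 = CLOSURE({[C' → . C]}), then GOTO on every symbol after a dot until no new states appear). It has 10 states:
  I0: { [C → . e T], [C' → . C] }  — shift
  I1: { [C' → C .] }  — accept
  I2: { [C → . e T], [C → e . T], [T → . ; T], [T → . C], [T → . f g e] }  — shift
  I3: { [C → . e T], [T → . ; T], [T → . C], [T → . f g e], [T → ; . T] }  — shift
  I4: { [T → C .] }  — reduce
  I5: { [C → e T .] }  — reduce
  I6: { [T → f . g e] }  — shift
  I7: { [T → f g . e] }  — shift
  I8: { [T → f g e .] }  — reduce
  I9: { [T → ; T .] }  — reduce

No state contains both a complete item and a shift item.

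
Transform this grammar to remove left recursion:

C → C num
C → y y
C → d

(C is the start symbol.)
C → y y C'
C → d C'
C' → num C'
C' → ε

C is directly left-recursive. The standard transformation for
  A → A α₁ | ... | A α_m | β₁ | ... | β_n
is
  A  → β₁ A' | ... | β_n A'
  A' → α₁ A' | ... | α_m A' | ε

C → y y becomes C → y y C'
C → d becomes C → d C'
C → C num becomes C' → num C'
Add C' → ε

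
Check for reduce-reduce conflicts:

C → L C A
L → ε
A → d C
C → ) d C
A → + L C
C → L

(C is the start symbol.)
Augment with C' → C and build the canonical LR(0) collection (I0 = CLOSURE({[C' → . C]}), then GOTO on every symbol after a dot until no new states appear). It has 13 states:
  I0: { [C → . ) d C], [C → . L C A], [C → . L], [C' → . C], [L → .] }  — shift, reduce
  I1: { [C → ) . d C] }  — shift
  I2: { [C' → C .] }  — accept
  I3: { [C → . ) d C], [C → . L C A], [C → . L], [C → L . C A], [C → L .], [L → .] }  — shift, 2 reduces
  I4: { [A → . + L C], [A → . d C], [C → L C . A] }  — shift
  I5: { [A → + . L C], [L → .] }  — reduce
  I6: { [C → L C A .] }  — reduce
  I7: { [A → d . C], [C → . ) d C], [C → . L C A], [C → . L], [L → .] }  — shift, reduce
  I8: { [A → d C .] }  — reduce
  I9: { [A → + L . C], [C → . ) d C], [C → . L C A], [C → . L], [L → .] }  — shift, reduce
  I10: { [A → + L C .] }  — reduce
  I11: { [C → ) d . C], [C → . ) d C], [C → . L C A], [C → . L], [L → .] }  — shift, reduce
  I12: { [C → ) d C .] }  — reduce

I3 contains complete items [C → L .], [L → .] — reduce-reduce conflict.

Answer: Yes — I3: [C → L .] vs [L → .]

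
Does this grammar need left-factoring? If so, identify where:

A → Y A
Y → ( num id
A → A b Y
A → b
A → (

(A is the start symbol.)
Left-factoring is needed when two productions for the same non-terminal
share a common prefix on the right-hand side.

Productions for A:
  A → Y A
  A → A b Y
  A → b
  A → (

No common prefixes found.

Answer: No, left-factoring is not needed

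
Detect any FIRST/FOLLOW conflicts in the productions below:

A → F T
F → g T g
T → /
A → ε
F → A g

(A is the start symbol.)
Yes. A → F T with FOLLOW(A) on { 'g' }

Nullable non-terminals: A.
FIRST sets used below: FIRST(F) = { 'g' }

A: nullable alternative(s) A → ε; FOLLOW(A) = { $, 'g' }
  A → F T: FIRST \ {ε} = { 'g' } — overlaps FOLLOW(A) on { 'g' }: CONFLICT
  A → ε: FIRST \ {ε} = { } — this is the only nullable alternative, skip

F, T have no nullable alternative, so no FIRST/FOLLOW check is needed there.

So the grammar has 1 FIRST/FOLLOW conflict (marked CONFLICT above).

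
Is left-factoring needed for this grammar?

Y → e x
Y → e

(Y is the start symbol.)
Left-factoring is needed when two productions for the same non-terminal
share a common prefix on the right-hand side.

Productions for Y:
  Y → e x
  Y → e

Found common prefix 'e' in productions for Y

Answer: Yes, Y has productions with common prefix 'e'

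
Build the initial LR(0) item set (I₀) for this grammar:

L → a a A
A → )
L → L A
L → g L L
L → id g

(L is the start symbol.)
First, augment the grammar with L' → L
I₀ = CLOSURE({ [L' → . L] }):
  [L' → . L] has the dot before L: add [L → . a a A], [L → . L A], [L → . g L L], [L → . id g]
No further items can be added.

I₀ = { [L → . L A], [L → . a a A], [L → . g L L], [L → . id g], [L' → . L] }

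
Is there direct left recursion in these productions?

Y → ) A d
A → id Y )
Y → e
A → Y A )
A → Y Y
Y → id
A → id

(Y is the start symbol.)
Direct left recursion occurs when N → N α for some non-terminal N (the right-hand side begins with the left-hand side itself).

Y → ) A d: starts with ')'
A → id Y ): starts with id
Y → e: starts with e
A → Y A ): starts with Y
A → Y Y: starts with Y
Y → id: starts with id
A → id: starts with id

No direct left recursion found.

Answer: No direct left recursion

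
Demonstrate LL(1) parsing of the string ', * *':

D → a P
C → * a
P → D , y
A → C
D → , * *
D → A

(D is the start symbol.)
Stack is shown with the top on the left.

Stack    Input    Action
------------------------
D $      , * * $  output D → , * *
, * * $  , * * $  match ','
* * $    * * $    match '*'
* $      * $      match '*'
$        $        accept

The string is accepted.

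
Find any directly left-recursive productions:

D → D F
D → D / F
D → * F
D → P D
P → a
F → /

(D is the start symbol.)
Yes, D is left-recursive

D → D F: LEFT RECURSIVE (starts with D)
D → D / F: LEFT RECURSIVE (starts with D)
D → * F: starts with '*'
D → P D: starts with P
P → a: starts with a
F → /: starts with '/'

The grammar has direct left recursion on: D.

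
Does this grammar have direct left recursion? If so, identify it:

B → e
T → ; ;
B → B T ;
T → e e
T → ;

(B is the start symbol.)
Yes, B is left-recursive

Direct left recursion occurs when N → N α for some non-terminal N (the right-hand side begins with the left-hand side itself).

B → e: starts with e
T → ; ;: starts with ';'
B → B T ;: LEFT RECURSIVE (starts with B)
T → e e: starts with e
T → ;: starts with ';'

The grammar has direct left recursion on: B.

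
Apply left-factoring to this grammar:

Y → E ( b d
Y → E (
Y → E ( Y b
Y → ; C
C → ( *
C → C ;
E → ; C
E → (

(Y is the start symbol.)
Left-factoring transforms A → αβ₁ | αβ₂ into A → αA' and A' → β₁ | β₂
(α is the longest common prefix among the alternatives). Repeat until
no nonterminal has two alternatives with a common prefix.

Round 1: Y has alternatives sharing prefix 'E ('. Introduce Y': Y → E ( Y'
  Add: Y' → b d
  Add: Y' → ε
  Add: Y' → Y b

No remaining common prefixes — done.

Resulting grammar:
Y → E ( Y'
Y' → b d
Y' → ε
Y' → Y b
Y → ; C
C → ( *
C → C ;
E → ; C
E → (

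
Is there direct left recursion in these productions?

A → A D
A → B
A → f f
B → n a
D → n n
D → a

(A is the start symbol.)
Yes, A is left-recursive

A → A D: LEFT RECURSIVE (starts with A)
A → B: starts with B
A → f f: starts with f
B → n a: starts with n
D → n n: starts with n
D → a: starts with a

The grammar has direct left recursion on: A.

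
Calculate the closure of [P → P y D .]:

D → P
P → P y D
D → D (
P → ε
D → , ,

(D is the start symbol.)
{ [P → P y D .] }

Start with: [P → P y D .]
The dot is at the end, so nothing is added.

CLOSURE = { [P → P y D .] }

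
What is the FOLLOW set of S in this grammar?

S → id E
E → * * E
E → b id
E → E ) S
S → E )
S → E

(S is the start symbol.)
S is the start symbol, so $ ∈ FOLLOW(S).
In E → E ) S: S is at the end, add FOLLOW(E)

The FOLLOW sets referred to above (computed the same way, to a fixed point):
  FOLLOW(E) = { $, ')' }

Taking the union: FOLLOW(S) = { $, ')' }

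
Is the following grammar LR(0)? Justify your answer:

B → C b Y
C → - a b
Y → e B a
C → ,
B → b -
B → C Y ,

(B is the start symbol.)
A grammar is LR(0) if no state in the canonical LR(0) collection has:
  - both a shift item (dot before a terminal) and a complete item (shift-reduce conflict), or
  - two or more complete items (reduce-reduce conflict; the accept item [B' → B .] counts as a complete item here).

Augment with B' → B and build the canonical LR(0) collection (I0 = CLOSURE({[B' → . B]}), then GOTO on every symbol after a dot until no new states appear). It has 16 states:
  I0: { [B → . C Y ,], [B → . C b Y], [B → . b -], [B' → . B], [C → . ,], [C → . - a b] }  — shift
  I1: { [C → , .] }  — reduce
  I2: { [C → - . a b] }  — shift
  I3: { [B' → B .] }  — accept
  I4: { [B → C . Y ,], [B → C . b Y], [Y → . e B a] }  — shift
  I5: { [B → b . -] }  — shift
  I6: { [B → b - .] }  — reduce
  I7: { [B → C Y . ,] }  — shift
  I8: { [B → C b . Y], [Y → . e B a] }  — shift
  I9: { [B → . C Y ,], [B → . C b Y], [B → . b -], [C → . ,], [C → . - a b], [Y → e . B a] }  — shift
  I10: { [Y → e B . a] }  — shift
  I11: { [Y → e B a .] }  — reduce
  I12: { [B → C b Y .] }  — reduce
  I13: { [B → C Y , .] }  — reduce
  I14: { [C → - a . b] }  — shift
  I15: { [C → - a b .] }  — reduce

Every state is either a pure shift/goto state or contains exactly one complete item and nothing to shift — no conflicts. The grammar is LR(0).

Answer: Yes, the grammar is LR(0)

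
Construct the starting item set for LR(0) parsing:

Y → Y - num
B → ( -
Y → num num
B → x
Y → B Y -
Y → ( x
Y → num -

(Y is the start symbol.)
{ [B → . ( -], [B → . x], [Y → . ( x], [Y → . B Y -], [Y → . Y - num], [Y → . num -], [Y → . num num], [Y' → . Y] }

First, augment the grammar with Y' → Y
I₀ = CLOSURE({ [Y' → . Y] }):
  [Y' → . Y] has the dot before Y: add [Y → . Y - num], [Y → . num num], [Y → . B Y -], [Y → . ( x], [Y → . num -]
  [Y → . B Y -] has the dot before B: add [B → . ( -], [B → . x]
No further items can be added.

I₀ = { [B → . ( -], [B → . x], [Y → . ( x], [Y → . B Y -], [Y → . Y - num], [Y → . num -], [Y → . num num], [Y' → . Y] }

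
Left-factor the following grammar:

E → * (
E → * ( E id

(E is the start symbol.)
Left-factoring transforms A → αβ₁ | αβ₂ into A → αA' and A' → β₁ | β₂
(α is the longest common prefix among the alternatives). Repeat until
no nonterminal has two alternatives with a common prefix.

Round 1: E has alternatives sharing prefix '* ('. Introduce E': E → * ( E'
  Add: E' → ε
  Add: E' → E id

No remaining common prefixes — done.

Resulting grammar:
E → * ( E'
E' → ε
E' → E id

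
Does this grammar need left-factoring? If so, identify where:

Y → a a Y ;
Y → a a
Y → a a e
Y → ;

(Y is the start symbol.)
Yes, Y has productions with common prefix 'a a'

Left-factoring is needed when two productions for the same non-terminal
share a common prefix on the right-hand side.

Productions for Y:
  Y → a a Y ;
  Y → a a
  Y → a a e
  Y → ;

Found common prefix 'a a' in productions for Y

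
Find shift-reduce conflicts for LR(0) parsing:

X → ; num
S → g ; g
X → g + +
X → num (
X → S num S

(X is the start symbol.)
No shift-reduce conflicts

Augment with X' → X and build the canonical LR(0) collection (I0 = CLOSURE({[X' → . X]}), then GOTO on every symbol after a dot until no new states appear). It has 15 states:
  I0: { [S → . g ; g], [X → . ; num], [X → . S num S], [X → . g + +], [X → . num (], [X' → . X] }  — shift
  I1: { [X → ; . num] }  — shift
  I2: { [X → S . num S] }  — shift
  I3: { [X' → X .] }  — accept
  I4: { [S → g . ; g], [X → g . + +] }  — shift
  I5: { [X → num . (] }  — shift
  I6: { [X → num ( .] }  — reduce
  I7: { [X → g + . +] }  — shift
  I8: { [S → g ; . g] }  — shift
  I9: { [S → g ; g .] }  — reduce
  I10: { [X → g + + .] }  — reduce
  I11: { [S → . g ; g], [X → S num . S] }  — shift
  I12: { [X → S num S .] }  — reduce
  I13: { [S → g . ; g] }  — shift
  I14: { [X → ; num .] }  — reduce

No state contains both a complete item and a shift item.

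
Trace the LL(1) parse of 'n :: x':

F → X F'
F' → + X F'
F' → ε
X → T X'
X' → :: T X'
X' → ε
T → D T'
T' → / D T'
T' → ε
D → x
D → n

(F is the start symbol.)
LL(1) parsing maintains a stack (initially the start symbol over $) and the input. At each step: if the stack top is a terminal, match it against the current input token; if it is a non-terminal N, replace it with the RHS of M[N, lookahead] (the unique production whose predict set contains the lookahead).

Stack is shown with the top on the left.

Stack         Input     Action
------------------------------
F $           n :: x $  output F → X F'
X F' $        n :: x $  output X → T X'
T X' F' $     n :: x $  output T → D T'
D T' X' F' $  n :: x $  output D → n
n T' X' F' $  n :: x $  match 'n'
T' X' F' $    :: x $    output T' → ε
X' F' $       :: x $    output X' → :: T X'
:: T X' F' $  :: x $    match '::'
T X' F' $     x $       output T → D T'
D T' X' F' $  x $       output D → x
x T' X' F' $  x $       match 'x'
T' X' F' $    $         output T' → ε
X' F' $       $         output X' → ε
F' $          $         output F' → ε
$             $         accept

The string is accepted.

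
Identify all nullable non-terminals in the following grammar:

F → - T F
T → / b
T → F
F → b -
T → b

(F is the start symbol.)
A non-terminal is nullable if it can derive ε (the empty string): either it has an ε-production, or it has a production whose right-hand side consists entirely of nullable non-terminals.

There are no ε-productions, so no non-terminal can derive ε.
No non-terminals are nullable.

Answer: None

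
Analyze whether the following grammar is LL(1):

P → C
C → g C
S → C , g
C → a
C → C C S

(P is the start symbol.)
No. Predict set conflict for C: { 'g' }

Relevant sets:
  FIRST(C) = { 'a', 'g' }

For C:
  PREDICT(C → g C) = { 'g' }
  PREDICT(C → a) = { 'a' }
  PREDICT(C → C C S) = { 'a', 'g' }
P, S have a single production, so nothing to check there.

Conflict found: Predict set conflict for C: { 'g' }
The grammar is NOT LL(1).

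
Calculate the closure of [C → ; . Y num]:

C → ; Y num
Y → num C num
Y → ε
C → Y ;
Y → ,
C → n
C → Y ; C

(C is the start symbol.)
{ [C → ; . Y num], [Y → . ,], [Y → . num C num], [Y → .] }

To compute CLOSURE, for each item [A → α.Bβ] where B is a non-terminal, add [B → .γ] for all productions B → γ; repeat for the newly added items until nothing changes.

Start with: [C → ; . Y num]
  [C → ; . Y num] has the dot before Y: add [Y → . num C num], [Y → .], [Y → . ,]
No further items can be added.

CLOSURE = { [C → ; . Y num], [Y → . ,], [Y → . num C num], [Y → .] }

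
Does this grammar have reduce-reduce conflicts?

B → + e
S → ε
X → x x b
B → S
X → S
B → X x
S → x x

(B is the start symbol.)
Yes — I3: [B → S .] vs [X → S .]

A reduce-reduce conflict occurs when an LR(0) state has two complete items [A → α .] and [B → β .] — both call for a reduction, and with no lookahead the parser cannot choose between them.

Augment with B' → B and build the canonical LR(0) collection (I0 = CLOSURE({[B' → . B]}), then GOTO on every symbol after a dot until no new states appear). It has 10 states:
  I0: { [B → . + e], [B → . S], [B → . X x], [B' → . B], [S → . x x], [S → .], [X → . S], [X → . x x b] }  — shift, reduce
  I1: { [B → + . e] }  — shift
  I2: { [B' → B .] }  — accept
  I3: { [B → S .], [X → S .] }  — 2 reduces
  I4: { [B → X . x] }  — shift
  I5: { [S → x . x], [X → x . x b] }  — shift
  I6: { [S → x x .], [X → x x . b] }  — shift, reduce
  I7: { [X → x x b .] }  — reduce
  I8: { [B → X x .] }  — reduce
  I9: { [B → + e .] }  — reduce

I3 contains complete items [B → S .], [X → S .] — reduce-reduce conflict.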